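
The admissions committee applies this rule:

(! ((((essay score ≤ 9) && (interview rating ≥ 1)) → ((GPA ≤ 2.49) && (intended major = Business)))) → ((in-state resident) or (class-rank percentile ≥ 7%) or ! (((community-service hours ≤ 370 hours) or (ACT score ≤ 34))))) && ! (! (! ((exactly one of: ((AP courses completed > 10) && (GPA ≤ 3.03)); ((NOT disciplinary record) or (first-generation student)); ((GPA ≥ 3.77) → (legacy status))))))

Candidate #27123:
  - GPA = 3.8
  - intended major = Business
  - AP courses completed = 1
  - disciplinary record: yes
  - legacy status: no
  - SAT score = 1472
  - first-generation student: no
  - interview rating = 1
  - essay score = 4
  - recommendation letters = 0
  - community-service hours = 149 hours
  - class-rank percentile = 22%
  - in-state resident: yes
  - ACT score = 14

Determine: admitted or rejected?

Atomic conditions:
  essay score ≤ 9: 4 ≤ 9 is true
  interview rating ≥ 1: 1 ≥ 1 is true
  GPA ≤ 2.49: 3.8 ≤ 2.49 is false
  intended major = Business: Business == Business is true
  in-state resident: yes → true
  class-rank percentile ≥ 7%: 22 ≥ 7 is true
  community-service hours ≤ 370 hours: 149 ≤ 370 is true
  ACT score ≤ 34: 14 ≤ 34 is true
  AP courses completed > 10: 1 > 10 is false
  GPA ≤ 3.03: 3.8 ≤ 3.03 is false
  NOT disciplinary record: yes → false
  first-generation student: no → false
  GPA ≥ 3.77: 3.8 ≥ 3.77 is true
  legacy status: no → false
Combine:
[1.1.1.1] true AND true = true
[1.1.1.2] false AND true = false
[1.1.1] true → false = false
[1.1] NOT false = true
[1.2.3.1] true OR true = true
[1.2.3] NOT true = false
[1.2] true OR true OR false = true
[1] true → true = true
[2.1.1.1.1] false AND false = false
[2.1.1.1.2] false OR false = false
[2.1.1.1.3] true → false = false
[2.1.1.1] exactly-one(false, false, false) = false
[2.1.1] NOT false = true
[2.1] NOT true = false
[2] NOT false = true
[root] true AND true = true
Overall: true → admitted

Admitted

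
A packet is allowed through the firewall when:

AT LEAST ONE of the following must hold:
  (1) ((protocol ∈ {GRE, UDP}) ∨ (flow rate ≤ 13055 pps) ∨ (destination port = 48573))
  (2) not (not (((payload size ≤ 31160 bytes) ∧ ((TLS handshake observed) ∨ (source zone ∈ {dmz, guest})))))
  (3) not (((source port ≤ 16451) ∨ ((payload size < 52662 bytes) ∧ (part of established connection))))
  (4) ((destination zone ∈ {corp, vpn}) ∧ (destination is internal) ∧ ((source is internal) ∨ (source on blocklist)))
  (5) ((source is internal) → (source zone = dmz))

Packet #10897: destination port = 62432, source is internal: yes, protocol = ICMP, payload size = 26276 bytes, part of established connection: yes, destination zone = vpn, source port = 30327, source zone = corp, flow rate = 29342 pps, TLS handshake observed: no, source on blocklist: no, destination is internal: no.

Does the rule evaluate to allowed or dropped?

Atomic conditions:
  protocol ∈ {GRE, UDP}: ICMP is not in the set → false
  flow rate ≤ 13055 pps: 29342 ≤ 13055 is false
  destination port = 48573: 62432 == 48573 is false
  payload size ≤ 31160 bytes: 26276 ≤ 31160 is true
  TLS handshake observed: no → false
  source zone ∈ {dmz, guest}: corp is not in the set → false
  source port ≤ 16451: 30327 ≤ 16451 is false
  payload size < 52662 bytes: 26276 < 52662 is true
  part of established connection: yes → true
  destination zone ∈ {corp, vpn}: vpn is in the set → true
  destination is internal: no → false
  source is internal: yes → true
  source on blocklist: no → false
  source zone = dmz: corp == dmz is false
Combine:
[1] false OR false OR false = false
[2.1.1.2] false OR false = false
[2.1.1] true AND false = false
[2.1] NOT false = true
[2] NOT true = false
[3.1.2] true AND true = true
[3.1] false OR true = true
[3] NOT true = false
[4.3] true OR false = true
[4] true AND false AND true = false
[5] true → false = false
[root] false OR false OR false OR false OR false = false
Overall: false → dropped

Dropped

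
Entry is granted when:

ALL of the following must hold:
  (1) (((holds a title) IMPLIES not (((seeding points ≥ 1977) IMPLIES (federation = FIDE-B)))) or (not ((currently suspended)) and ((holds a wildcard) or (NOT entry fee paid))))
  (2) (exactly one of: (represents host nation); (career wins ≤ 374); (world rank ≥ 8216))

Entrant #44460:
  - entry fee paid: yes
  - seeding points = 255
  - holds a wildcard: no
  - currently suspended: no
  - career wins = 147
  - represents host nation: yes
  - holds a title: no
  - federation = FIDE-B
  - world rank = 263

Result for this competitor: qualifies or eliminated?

Eliminated

Atomic conditions:
  holds a title: no → false
  seeding points ≥ 1977: 255 ≥ 1977 is false
  federation = FIDE-B: FIDE-B == FIDE-B is true
  currently suspended: no → false
  holds a wildcard: no → false
  NOT entry fee paid: yes → false
  represents host nation: yes → true
  career wins ≤ 374: 147 ≤ 374 is true
  world rank ≥ 8216: 263 ≥ 8216 is false
Combine:
[1.1.2.1] false → true (antecedent false ⇒ implication holds) = true
[1.1.2] NOT true = false
[1.1] false → false (antecedent false ⇒ implication holds) = true
[1.2.1] NOT false = true
[1.2.2] false OR false = false
[1.2] true AND false = false
[1] true OR false = true
[2] exactly-one(true, true, false) = false
[root] true AND false = false
Overall: false → eliminated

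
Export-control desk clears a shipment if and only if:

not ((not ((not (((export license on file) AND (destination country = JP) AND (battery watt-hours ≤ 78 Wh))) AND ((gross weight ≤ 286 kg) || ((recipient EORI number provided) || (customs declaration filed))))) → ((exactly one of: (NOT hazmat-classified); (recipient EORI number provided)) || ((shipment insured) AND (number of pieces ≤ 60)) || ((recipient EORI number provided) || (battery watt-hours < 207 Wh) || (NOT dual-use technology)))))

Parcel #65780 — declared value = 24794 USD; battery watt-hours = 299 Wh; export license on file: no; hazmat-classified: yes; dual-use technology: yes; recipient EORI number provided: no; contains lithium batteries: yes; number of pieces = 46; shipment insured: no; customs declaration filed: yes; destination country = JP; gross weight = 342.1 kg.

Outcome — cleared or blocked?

Blocked

Atomic conditions:
  export license on file: no → false
  destination country = JP: JP == JP is true
  battery watt-hours ≤ 78 Wh: 299 ≤ 78 is false
  gross weight ≤ 286 kg: 342.1 ≤ 286 is false
  recipient EORI number provided: no → false
  customs declaration filed: yes → true
  NOT hazmat-classified: yes → false
  shipment insured: no → false
  number of pieces ≤ 60: 46 ≤ 60 is true
  battery watt-hours < 207 Wh: 299 < 207 is false
  NOT dual-use technology: yes → false
Combine:
[1.1.1.1.1] false AND true AND false = false
[1.1.1.1] NOT false = true
[1.1.1.2.2] false OR true = true
[1.1.1.2] false OR true = true
[1.1.1] true AND true = true
[1.1] NOT true = false
[1.2.1] exactly-one(false, false) = false
[1.2.2] false AND true = false
[1.2.3] false OR false OR false = false
[1.2] false OR false OR false = false
[1] false → false (antecedent false ⇒ implication holds) = true
[root] NOT true = false
Overall: false → blocked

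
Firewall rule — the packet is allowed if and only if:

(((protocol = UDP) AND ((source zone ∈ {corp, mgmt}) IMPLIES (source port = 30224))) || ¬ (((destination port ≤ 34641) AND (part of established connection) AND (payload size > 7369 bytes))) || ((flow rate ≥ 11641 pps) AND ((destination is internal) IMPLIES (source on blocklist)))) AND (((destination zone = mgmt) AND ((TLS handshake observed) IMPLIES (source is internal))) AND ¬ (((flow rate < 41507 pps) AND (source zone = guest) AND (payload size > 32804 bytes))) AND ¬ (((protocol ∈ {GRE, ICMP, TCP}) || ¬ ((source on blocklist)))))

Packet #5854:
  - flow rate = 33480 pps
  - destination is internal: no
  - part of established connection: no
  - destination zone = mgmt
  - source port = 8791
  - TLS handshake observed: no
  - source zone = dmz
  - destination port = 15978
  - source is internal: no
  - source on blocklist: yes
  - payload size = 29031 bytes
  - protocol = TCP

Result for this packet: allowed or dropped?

Dropped

Atomic conditions:
  protocol = UDP: TCP == UDP is false
  source zone ∈ {corp, mgmt}: dmz is not in the set → false
  source port = 30224: 8791 == 30224 is false
  destination port ≤ 34641: 15978 ≤ 34641 is true
  part of established connection: no → false
  payload size > 7369 bytes: 29031 > 7369 is true
  flow rate ≥ 11641 pps: 33480 ≥ 11641 is true
  destination is internal: no → false
  source on blocklist: yes → true
  destination zone = mgmt: mgmt == mgmt is true
  TLS handshake observed: no → false
  source is internal: no → false
  flow rate < 41507 pps: 33480 < 41507 is true
  source zone = guest: dmz == guest is false
  payload size > 32804 bytes: 29031 > 32804 is false
  protocol ∈ {GRE, ICMP, TCP}: TCP is in the set → true
Combine:
[1.1.2] false → false (antecedent false ⇒ implication holds) = true
[1.1] false AND true = false
[1.2.1] true AND false AND true = false
[1.2] NOT false = true
[1.3.2] false → true (antecedent false ⇒ implication holds) = true
[1.3] true AND true = true
[1] false OR true OR true = true
[2.1.2] false → false (antecedent false ⇒ implication holds) = true
[2.1] true AND true = true
[2.2.1] true AND false AND false = false
[2.2] NOT false = true
[2.3.1.2] NOT true = false
[2.3.1] true OR false = true
[2.3] NOT true = false
[2] true AND true AND false = false
[root] true AND false = false
Overall: false → dropped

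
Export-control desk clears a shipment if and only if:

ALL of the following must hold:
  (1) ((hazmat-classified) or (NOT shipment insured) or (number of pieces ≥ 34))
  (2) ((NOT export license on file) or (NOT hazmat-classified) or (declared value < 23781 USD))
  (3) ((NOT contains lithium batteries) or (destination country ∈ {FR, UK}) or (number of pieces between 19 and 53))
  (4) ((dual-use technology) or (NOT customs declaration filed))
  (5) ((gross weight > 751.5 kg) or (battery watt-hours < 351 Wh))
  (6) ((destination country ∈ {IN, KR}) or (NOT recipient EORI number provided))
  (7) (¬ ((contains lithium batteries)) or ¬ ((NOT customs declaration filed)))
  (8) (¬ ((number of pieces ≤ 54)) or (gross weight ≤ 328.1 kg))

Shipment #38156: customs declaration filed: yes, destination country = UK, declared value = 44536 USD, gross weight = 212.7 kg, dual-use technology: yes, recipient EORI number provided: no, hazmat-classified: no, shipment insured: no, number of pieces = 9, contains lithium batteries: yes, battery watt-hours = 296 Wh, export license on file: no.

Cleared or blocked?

Atomic conditions:
  hazmat-classified: no → false
  NOT shipment insured: no → true
  number of pieces ≥ 34: 9 ≥ 34 is false
  NOT export license on file: no → true
  NOT hazmat-classified: no → true
  declared value < 23781 USD: 44536 < 23781 is false
  NOT contains lithium batteries: yes → false
  destination country ∈ {FR, UK}: UK is in the set → true
  number of pieces between 19 and 53: 9 in [19, 53] is false
  dual-use technology: yes → true
  NOT customs declaration filed: yes → false
  gross weight > 751.5 kg: 212.7 > 751.5 is false
  battery watt-hours < 351 Wh: 296 < 351 is true
  destination country ∈ {IN, KR}: UK is not in the set → false
  NOT recipient EORI number provided: no → true
  contains lithium batteries: yes → true
  number of pieces ≤ 54: 9 ≤ 54 is true
  gross weight ≤ 328.1 kg: 212.7 ≤ 328.1 is true
Combine:
[1] false OR true OR false = true
[2] true OR true OR false = true
[3] false OR true OR false = true
[4] true OR false = true
[5] false OR true = true
[6] false OR true = true
[7.1] NOT true = false
[7.2] NOT false = true
[7] false OR true = true
[8.1] NOT true = false
[8] false OR true = true
[root] true AND true AND true AND true AND true AND true AND true AND true = true
Overall: true → cleared

Cleared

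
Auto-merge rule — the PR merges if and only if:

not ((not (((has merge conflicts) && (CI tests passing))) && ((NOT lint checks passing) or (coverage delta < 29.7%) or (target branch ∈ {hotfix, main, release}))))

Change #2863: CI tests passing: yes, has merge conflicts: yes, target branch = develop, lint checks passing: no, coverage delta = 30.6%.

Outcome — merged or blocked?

Atomic conditions:
  has merge conflicts: yes → true
  CI tests passing: yes → true
  NOT lint checks passing: no → true
  coverage delta < 29.7%: 30.6 < 29.7 is false
  target branch ∈ {hotfix, main, release}: develop is not in the set → false
Combine:
[1.1.1] true AND true = true
[1.1] NOT true = false
[1.2] true OR false OR false = true
[1] false AND true = false
[root] NOT false = true
Overall: true → merged

Merged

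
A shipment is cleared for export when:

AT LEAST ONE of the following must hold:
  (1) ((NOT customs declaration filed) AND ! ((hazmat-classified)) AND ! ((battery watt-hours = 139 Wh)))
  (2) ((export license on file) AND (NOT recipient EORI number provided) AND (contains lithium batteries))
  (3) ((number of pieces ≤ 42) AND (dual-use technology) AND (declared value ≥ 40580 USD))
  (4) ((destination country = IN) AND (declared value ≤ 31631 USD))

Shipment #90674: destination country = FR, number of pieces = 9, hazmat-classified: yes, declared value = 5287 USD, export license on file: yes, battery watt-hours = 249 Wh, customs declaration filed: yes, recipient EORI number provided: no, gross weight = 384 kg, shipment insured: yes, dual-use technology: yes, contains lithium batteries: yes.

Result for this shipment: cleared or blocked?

Atomic conditions:
  NOT customs declaration filed: yes → false
  hazmat-classified: yes → true
  battery watt-hours = 139 Wh: 249 == 139 is false
  export license on file: yes → true
  NOT recipient EORI number provided: no → true
  contains lithium batteries: yes → true
  number of pieces ≤ 42: 9 ≤ 42 is true
  dual-use technology: yes → true
  declared value ≥ 40580 USD: 5287 ≥ 40580 is false
  destination country = IN: FR == IN is false
  declared value ≤ 31631 USD: 5287 ≤ 31631 is true
Combine:
[1.2] NOT true = false
[1.3] NOT false = true
[1] false AND false AND true = false
[2] true AND true AND true = true
[3] true AND true AND false = false
[4] false AND true = false
[root] false OR true OR false OR false = true
Overall: true → cleared

Cleared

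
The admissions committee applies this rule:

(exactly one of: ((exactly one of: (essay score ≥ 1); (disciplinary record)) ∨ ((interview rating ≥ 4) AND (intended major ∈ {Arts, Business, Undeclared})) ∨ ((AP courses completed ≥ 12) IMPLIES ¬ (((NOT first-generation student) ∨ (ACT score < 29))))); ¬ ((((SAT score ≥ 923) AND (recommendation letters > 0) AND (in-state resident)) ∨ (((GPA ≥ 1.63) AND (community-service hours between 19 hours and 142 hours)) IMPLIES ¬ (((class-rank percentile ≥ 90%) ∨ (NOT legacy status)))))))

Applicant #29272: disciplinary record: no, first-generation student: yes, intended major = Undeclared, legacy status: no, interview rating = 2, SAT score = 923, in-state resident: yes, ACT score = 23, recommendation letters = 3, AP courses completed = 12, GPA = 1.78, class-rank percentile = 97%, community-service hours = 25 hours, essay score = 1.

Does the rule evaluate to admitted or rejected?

Atomic conditions:
  essay score ≥ 1: 1 ≥ 1 is true
  disciplinary record: no → false
  interview rating ≥ 4: 2 ≥ 4 is false
  intended major ∈ {Arts, Business, Undeclared}: Undeclared is in the set → true
  AP courses completed ≥ 12: 12 ≥ 12 is true
  NOT first-generation student: yes → false
  ACT score < 29: 23 < 29 is true
  SAT score ≥ 923: 923 ≥ 923 is true
  recommendation letters > 0: 3 > 0 is true
  in-state resident: yes → true
  GPA ≥ 1.63: 1.78 ≥ 1.63 is true
  community-service hours between 19 hours and 142 hours: 25 in [19, 142] is true
  class-rank percentile ≥ 90%: 97 ≥ 90 is true
  NOT legacy status: no → true
Combine:
[1.1] exactly-one(true, false) = true
[1.2] false AND true = false
[1.3.2.1] false OR true = true
[1.3.2] NOT true = false
[1.3] true → false = false
[1] true OR false OR false = true
[2.1.1] true AND true AND true = true
[2.1.2.1] true AND true = true
[2.1.2.2.1] true OR true = true
[2.1.2.2] NOT true = false
[2.1.2] true → false = false
[2.1] true OR false = true
[2] NOT true = false
[root] exactly-one(true, false) = true
Overall: true → admitted

Admitted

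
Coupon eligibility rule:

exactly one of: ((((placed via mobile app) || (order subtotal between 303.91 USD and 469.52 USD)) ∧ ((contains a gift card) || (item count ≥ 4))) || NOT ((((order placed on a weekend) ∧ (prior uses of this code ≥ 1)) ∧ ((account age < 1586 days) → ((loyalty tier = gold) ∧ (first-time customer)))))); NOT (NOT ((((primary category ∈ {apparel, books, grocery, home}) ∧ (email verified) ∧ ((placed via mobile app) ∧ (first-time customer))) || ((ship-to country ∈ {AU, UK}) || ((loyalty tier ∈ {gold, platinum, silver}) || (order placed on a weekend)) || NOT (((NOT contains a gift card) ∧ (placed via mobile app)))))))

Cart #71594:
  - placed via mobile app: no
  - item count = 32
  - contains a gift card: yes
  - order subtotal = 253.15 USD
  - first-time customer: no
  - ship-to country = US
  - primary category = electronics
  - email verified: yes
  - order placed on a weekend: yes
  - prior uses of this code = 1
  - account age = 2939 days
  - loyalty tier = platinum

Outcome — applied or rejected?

Atomic conditions:
  placed via mobile app: no → false
  order subtotal between 303.91 USD and 469.52 USD: 253.15 in [303.91, 469.52] is false
  contains a gift card: yes → true
  item count ≥ 4: 32 ≥ 4 is true
  order placed on a weekend: yes → true
  prior uses of this code ≥ 1: 1 ≥ 1 is true
  account age < 1586 days: 2939 < 1586 is false
  loyalty tier = gold: platinum == gold is false
  first-time customer: no → false
  primary category ∈ {apparel, books, grocery, home}: electronics is not in the set → false
  email verified: yes → true
  ship-to country ∈ {AU, UK}: US is not in the set → false
  loyalty tier ∈ {gold, platinum, silver}: platinum is in the set → true
  NOT contains a gift card: yes → false
Combine:
[1.1.1] false OR false = false
[1.1.2] true OR true = true
[1.1] false AND true = false
[1.2.1.1] true AND true = true
[1.2.1.2.2] false AND false = false
[1.2.1.2] false → false (antecedent false ⇒ implication holds) = true
[1.2.1] true AND true = true
[1.2] NOT true = false
[1] false OR false = false
[2.1.1.1.3] false AND false = false
[2.1.1.1] false AND true AND false = false
[2.1.1.2.2] true OR true = true
[2.1.1.2.3.1] false AND false = false
[2.1.1.2.3] NOT false = true
[2.1.1.2] false OR true OR true = true
[2.1.1] false OR true = true
[2.1] NOT true = false
[2] NOT false = true
[root] exactly-one(false, true) = true
Overall: true → applied

Applied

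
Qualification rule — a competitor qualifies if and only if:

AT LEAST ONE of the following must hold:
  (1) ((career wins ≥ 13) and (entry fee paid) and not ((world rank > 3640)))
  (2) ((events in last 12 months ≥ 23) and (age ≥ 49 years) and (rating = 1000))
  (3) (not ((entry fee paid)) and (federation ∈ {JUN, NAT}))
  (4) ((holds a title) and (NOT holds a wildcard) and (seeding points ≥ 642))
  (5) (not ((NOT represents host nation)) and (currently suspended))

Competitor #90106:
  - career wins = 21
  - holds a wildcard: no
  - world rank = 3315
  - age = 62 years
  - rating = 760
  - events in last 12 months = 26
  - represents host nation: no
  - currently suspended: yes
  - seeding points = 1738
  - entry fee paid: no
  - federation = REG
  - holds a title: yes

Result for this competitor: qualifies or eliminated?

Qualifies

Atomic conditions:
  career wins ≥ 13: 21 ≥ 13 is true
  entry fee paid: no → false
  world rank > 3640: 3315 > 3640 is false
  events in last 12 months ≥ 23: 26 ≥ 23 is true
  age ≥ 49 years: 62 ≥ 49 is true
  rating = 1000: 760 == 1000 is false
  federation ∈ {JUN, NAT}: REG is not in the set → false
  holds a title: yes → true
  NOT holds a wildcard: no → true
  seeding points ≥ 642: 1738 ≥ 642 is true
  NOT represents host nation: no → true
  currently suspended: yes → true
Combine:
[1.3] NOT false = true
[1] true AND false AND true = false
[2] true AND true AND false = false
[3.1] NOT false = true
[3] true AND false = false
[4] true AND true AND true = true
[5.1] NOT true = false
[5] false AND true = false
[root] false OR false OR false OR true OR false = true
Overall: true → qualifies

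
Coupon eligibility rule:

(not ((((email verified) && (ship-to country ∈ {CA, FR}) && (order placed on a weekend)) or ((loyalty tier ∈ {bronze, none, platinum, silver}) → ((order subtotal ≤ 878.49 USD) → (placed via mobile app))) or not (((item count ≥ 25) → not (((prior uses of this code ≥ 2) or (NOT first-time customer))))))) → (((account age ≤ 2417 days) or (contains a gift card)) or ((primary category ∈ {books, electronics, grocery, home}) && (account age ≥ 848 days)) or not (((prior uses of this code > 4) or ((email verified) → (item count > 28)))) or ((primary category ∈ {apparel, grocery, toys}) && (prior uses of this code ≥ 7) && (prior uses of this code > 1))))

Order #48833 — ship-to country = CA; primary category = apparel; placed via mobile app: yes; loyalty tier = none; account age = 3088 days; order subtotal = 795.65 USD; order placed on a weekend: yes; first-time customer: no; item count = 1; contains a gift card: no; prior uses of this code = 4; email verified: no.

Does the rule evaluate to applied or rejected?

Atomic conditions:
  email verified: no → false
  ship-to country ∈ {CA, FR}: CA is in the set → true
  order placed on a weekend: yes → true
  loyalty tier ∈ {bronze, none, platinum, silver}: none is in the set → true
  order subtotal ≤ 878.49 USD: 795.65 ≤ 878.49 is true
  placed via mobile app: yes → true
  item count ≥ 25: 1 ≥ 25 is false
  prior uses of this code ≥ 2: 4 ≥ 2 is true
  NOT first-time customer: no → true
  account age ≤ 2417 days: 3088 ≤ 2417 is false
  contains a gift card: no → false
  primary category ∈ {books, electronics, grocery, home}: apparel is not in the set → false
  account age ≥ 848 days: 3088 ≥ 848 is true
  prior uses of this code > 4: 4 > 4 is false
  item count > 28: 1 > 28 is false
  primary category ∈ {apparel, grocery, toys}: apparel is in the set → true
  prior uses of this code ≥ 7: 4 ≥ 7 is false
  prior uses of this code > 1: 4 > 1 is true
Combine:
[1.1.1] false AND true AND true = false
[1.1.2.2] true → true = true
[1.1.2] true → true = true
[1.1.3.1.2.1] true OR true = true
[1.1.3.1.2] NOT true = false
[1.1.3.1] false → false (antecedent false ⇒ implication holds) = true
[1.1.3] NOT true = false
[1.1] false OR true OR false = true
[1] NOT true = false
[2.1] false OR false = false
[2.2] false AND true = false
[2.3.1.2] false → false (antecedent false ⇒ implication holds) = true
[2.3.1] false OR true = true
[2.3] NOT true = false
[2.4] true AND false AND true = false
[2] false OR false OR false OR false = false
[root] false → false (antecedent false ⇒ implication holds) = true
Overall: true → applied

Applied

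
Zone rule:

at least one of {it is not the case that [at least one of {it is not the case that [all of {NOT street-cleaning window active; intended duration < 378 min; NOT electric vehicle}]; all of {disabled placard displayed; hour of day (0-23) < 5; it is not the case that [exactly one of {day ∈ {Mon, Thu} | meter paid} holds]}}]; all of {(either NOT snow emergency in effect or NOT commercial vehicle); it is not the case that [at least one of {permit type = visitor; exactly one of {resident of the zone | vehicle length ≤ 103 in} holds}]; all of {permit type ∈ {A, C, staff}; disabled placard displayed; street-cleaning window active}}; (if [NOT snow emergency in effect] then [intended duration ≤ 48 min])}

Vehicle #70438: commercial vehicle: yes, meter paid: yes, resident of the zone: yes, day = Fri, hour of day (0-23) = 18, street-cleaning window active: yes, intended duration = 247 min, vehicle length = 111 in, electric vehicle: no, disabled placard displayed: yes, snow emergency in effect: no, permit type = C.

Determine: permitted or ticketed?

Ticketed

Atomic conditions:
  NOT street-cleaning window active: yes → false
  intended duration < 378 min: 247 < 378 is true
  NOT electric vehicle: no → true
  disabled placard displayed: yes → true
  hour of day (0-23) < 5: 18 < 5 is false
  day ∈ {Mon, Thu}: Fri is not in the set → false
  meter paid: yes → true
  NOT snow emergency in effect: no → true
  NOT commercial vehicle: yes → false
  permit type = visitor: C == visitor is false
  resident of the zone: yes → true
  vehicle length ≤ 103 in: 111 ≤ 103 is false
  permit type ∈ {A, C, staff}: C is in the set → true
  street-cleaning window active: yes → true
  intended duration ≤ 48 min: 247 ≤ 48 is false
Combine:
[1.1.1.1] false AND true AND true = false
[1.1.1] NOT false = true
[1.1.2.3.1] exactly-one(false, true) = true
[1.1.2.3] NOT true = false
[1.1.2] true AND false AND false = false
[1.1] true OR false = true
[1] NOT true = false
[2.1] true OR false = true
[2.2.1.2] exactly-one(true, false) = true
[2.2.1] false OR true = true
[2.2] NOT true = false
[2.3] true AND true AND true = true
[2] true AND false AND true = false
[3] true → false = false
[root] false OR false OR false = false
Overall: false → ticketed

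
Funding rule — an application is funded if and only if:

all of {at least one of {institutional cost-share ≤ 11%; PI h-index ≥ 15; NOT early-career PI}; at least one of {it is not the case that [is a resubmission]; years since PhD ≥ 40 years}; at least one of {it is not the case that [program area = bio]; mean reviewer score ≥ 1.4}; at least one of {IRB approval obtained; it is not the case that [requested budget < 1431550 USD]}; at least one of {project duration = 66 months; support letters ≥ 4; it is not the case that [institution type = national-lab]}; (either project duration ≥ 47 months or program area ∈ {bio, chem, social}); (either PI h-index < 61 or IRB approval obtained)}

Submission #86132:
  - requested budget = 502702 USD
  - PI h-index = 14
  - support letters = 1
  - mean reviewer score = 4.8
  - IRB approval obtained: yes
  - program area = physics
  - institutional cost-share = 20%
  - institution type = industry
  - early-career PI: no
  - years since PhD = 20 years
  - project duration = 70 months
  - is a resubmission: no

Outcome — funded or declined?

Atomic conditions:
  institutional cost-share ≤ 11%: 20 ≤ 11 is false
  PI h-index ≥ 15: 14 ≥ 15 is false
  NOT early-career PI: no → true
  is a resubmission: no → false
  years since PhD ≥ 40 years: 20 ≥ 40 is false
  program area = bio: physics == bio is false
  mean reviewer score ≥ 1.4: 4.8 ≥ 1.4 is true
  IRB approval obtained: yes → true
  requested budget < 1431550 USD: 502702 < 1431550 is true
  project duration = 66 months: 70 == 66 is false
  support letters ≥ 4: 1 ≥ 4 is false
  institution type = national-lab: industry == national-lab is false
  project duration ≥ 47 months: 70 ≥ 47 is true
  program area ∈ {bio, chem, social}: physics is not in the set → false
  PI h-index < 61: 14 < 61 is true
Combine:
[1] false OR false OR true = true
[2.1] NOT false = true
[2] true OR false = true
[3.1] NOT false = true
[3] true OR true = true
[4.2] NOT true = false
[4] true OR false = true
[5.3] NOT false = true
[5] false OR false OR true = true
[6] true OR false = true
[7] true OR true = true
[root] true AND true AND true AND true AND true AND true AND true = true
Overall: true → funded

Funded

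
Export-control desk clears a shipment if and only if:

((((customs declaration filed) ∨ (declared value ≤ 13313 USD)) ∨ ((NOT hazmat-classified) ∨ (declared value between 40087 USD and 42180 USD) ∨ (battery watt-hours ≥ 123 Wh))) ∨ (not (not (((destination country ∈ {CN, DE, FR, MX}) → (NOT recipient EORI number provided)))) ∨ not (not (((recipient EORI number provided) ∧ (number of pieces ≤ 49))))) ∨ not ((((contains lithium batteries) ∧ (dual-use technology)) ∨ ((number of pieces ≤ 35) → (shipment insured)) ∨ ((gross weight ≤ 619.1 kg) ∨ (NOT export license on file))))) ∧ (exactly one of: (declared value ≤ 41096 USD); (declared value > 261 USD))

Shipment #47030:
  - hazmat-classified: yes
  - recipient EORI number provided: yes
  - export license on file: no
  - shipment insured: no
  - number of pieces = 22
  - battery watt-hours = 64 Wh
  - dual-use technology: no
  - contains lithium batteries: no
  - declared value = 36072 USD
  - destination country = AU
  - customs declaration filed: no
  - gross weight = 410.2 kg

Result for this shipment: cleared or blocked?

Blocked

Atomic conditions:
  customs declaration filed: no → false
  declared value ≤ 13313 USD: 36072 ≤ 13313 is false
  NOT hazmat-classified: yes → false
  declared value between 40087 USD and 42180 USD: 36072 in [40087, 42180] is false
  battery watt-hours ≥ 123 Wh: 64 ≥ 123 is false
  destination country ∈ {CN, DE, FR, MX}: AU is not in the set → false
  NOT recipient EORI number provided: yes → false
  recipient EORI number provided: yes → true
  number of pieces ≤ 49: 22 ≤ 49 is true
  contains lithium batteries: no → false
  dual-use technology: no → false
  number of pieces ≤ 35: 22 ≤ 35 is true
  shipment insured: no → false
  gross weight ≤ 619.1 kg: 410.2 ≤ 619.1 is true
  NOT export license on file: no → true
  declared value ≤ 41096 USD: 36072 ≤ 41096 is true
  declared value > 261 USD: 36072 > 261 is true
Combine:
[1.1.1] false OR false = false
[1.1.2] false OR false OR false = false
[1.1] false OR false = false
[1.2.1.1.1] false → false (antecedent false ⇒ implication holds) = true
[1.2.1.1] NOT true = false
[1.2.1] NOT false = true
[1.2.2.1.1] true AND true = true
[1.2.2.1] NOT true = false
[1.2.2] NOT false = true
[1.2] true OR true = true
[1.3.1.1] false AND false = false
[1.3.1.2] true → false = false
[1.3.1.3] true OR true = true
[1.3.1] false OR false OR true = true
[1.3] NOT true = false
[1] false OR true OR false = true
[2] exactly-one(true, true) = false
[root] true AND false = false
Overall: false → blocked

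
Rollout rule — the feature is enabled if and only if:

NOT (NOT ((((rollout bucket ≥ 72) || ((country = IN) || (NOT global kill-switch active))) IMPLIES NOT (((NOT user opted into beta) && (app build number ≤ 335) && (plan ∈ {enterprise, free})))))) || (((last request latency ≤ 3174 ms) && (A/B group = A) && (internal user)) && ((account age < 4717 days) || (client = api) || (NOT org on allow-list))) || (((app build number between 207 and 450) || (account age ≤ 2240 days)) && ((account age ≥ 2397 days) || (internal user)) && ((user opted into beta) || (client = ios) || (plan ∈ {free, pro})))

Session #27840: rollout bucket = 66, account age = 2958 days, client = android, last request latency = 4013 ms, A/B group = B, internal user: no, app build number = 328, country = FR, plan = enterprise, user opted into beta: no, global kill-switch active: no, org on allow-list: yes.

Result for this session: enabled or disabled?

Atomic conditions:
  rollout bucket ≥ 72: 66 ≥ 72 is false
  country = IN: FR == IN is false
  NOT global kill-switch active: no → true
  NOT user opted into beta: no → true
  app build number ≤ 335: 328 ≤ 335 is true
  plan ∈ {enterprise, free}: enterprise is in the set → true
  last request latency ≤ 3174 ms: 4013 ≤ 3174 is false
  A/B group = A: B == A is false
  internal user: no → false
  account age < 4717 days: 2958 < 4717 is true
  client = api: android == api is false
  NOT org on allow-list: yes → false
  app build number between 207 and 450: 328 in [207, 450] is true
  account age ≤ 2240 days: 2958 ≤ 2240 is false
  account age ≥ 2397 days: 2958 ≥ 2397 is true
  user opted into beta: no → false
  client = ios: android == ios is false
  plan ∈ {free, pro}: enterprise is not in the set → false
Combine:
[1.1.1.1.2] false OR true = true
[1.1.1.1] false OR true = true
[1.1.1.2.1] true AND true AND true = true
[1.1.1.2] NOT true = false
[1.1.1] true → false = false
[1.1] NOT false = true
[1] NOT true = false
[2.1] false AND false AND false = false
[2.2] true OR false OR false = true
[2] false AND true = false
[3.1] true OR false = true
[3.2] true OR false = true
[3.3] false OR false OR false = false
[3] true AND true AND false = false
[root] false OR false OR false = false
Overall: false → disabled

Disabled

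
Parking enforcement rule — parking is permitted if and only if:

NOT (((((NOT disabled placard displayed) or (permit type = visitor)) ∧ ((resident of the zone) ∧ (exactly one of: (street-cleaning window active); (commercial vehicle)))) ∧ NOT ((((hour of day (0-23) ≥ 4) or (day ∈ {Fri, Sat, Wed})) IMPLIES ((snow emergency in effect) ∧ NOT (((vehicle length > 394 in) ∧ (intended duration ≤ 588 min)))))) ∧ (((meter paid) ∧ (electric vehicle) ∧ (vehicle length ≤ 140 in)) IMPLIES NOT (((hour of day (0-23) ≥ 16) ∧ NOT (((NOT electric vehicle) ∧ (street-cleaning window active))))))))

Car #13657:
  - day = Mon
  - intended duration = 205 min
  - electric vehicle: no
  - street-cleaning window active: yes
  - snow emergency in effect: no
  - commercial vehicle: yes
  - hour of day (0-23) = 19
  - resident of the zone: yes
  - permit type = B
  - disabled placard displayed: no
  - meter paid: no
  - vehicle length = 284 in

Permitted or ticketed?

Atomic conditions:
  NOT disabled placard displayed: no → true
  permit type = visitor: B == visitor is false
  resident of the zone: yes → true
  street-cleaning window active: yes → true
  commercial vehicle: yes → true
  hour of day (0-23) ≥ 4: 19 ≥ 4 is true
  day ∈ {Fri, Sat, Wed}: Mon is not in the set → false
  snow emergency in effect: no → false
  vehicle length > 394 in: 284 > 394 is false
  intended duration ≤ 588 min: 205 ≤ 588 is true
  meter paid: no → false
  electric vehicle: no → false
  vehicle length ≤ 140 in: 284 ≤ 140 is false
  hour of day (0-23) ≥ 16: 19 ≥ 16 is true
  NOT electric vehicle: no → true
Combine:
[1.1.1] true OR false = true
[1.1.2.2] exactly-one(true, true) = false
[1.1.2] true AND false = false
[1.1] true AND false = false
[1.2.1.1] true OR false = true
[1.2.1.2.2.1] false AND true = false
[1.2.1.2.2] NOT false = true
[1.2.1.2] false AND true = false
[1.2.1] true → false = false
[1.2] NOT false = true
[1.3.1] false AND false AND false = false
[1.3.2.1.2.1] true AND true = true
[1.3.2.1.2] NOT true = false
[1.3.2.1] true AND false = false
[1.3.2] NOT false = true
[1.3] false → true (antecedent false ⇒ implication holds) = true
[1] false AND true AND true = false
[root] NOT false = true
Overall: true → permitted

Permitted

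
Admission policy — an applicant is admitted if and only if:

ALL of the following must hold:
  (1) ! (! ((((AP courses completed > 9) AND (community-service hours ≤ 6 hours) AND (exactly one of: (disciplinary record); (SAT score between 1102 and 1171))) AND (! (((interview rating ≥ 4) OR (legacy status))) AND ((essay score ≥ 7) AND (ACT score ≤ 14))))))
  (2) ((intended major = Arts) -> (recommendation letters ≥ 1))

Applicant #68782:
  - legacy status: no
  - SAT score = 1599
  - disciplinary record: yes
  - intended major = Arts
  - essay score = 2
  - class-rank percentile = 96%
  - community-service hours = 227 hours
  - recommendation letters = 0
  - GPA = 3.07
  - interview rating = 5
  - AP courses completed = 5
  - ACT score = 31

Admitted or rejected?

Rejected

Atomic conditions:
  AP courses completed > 9: 5 > 9 is false
  community-service hours ≤ 6 hours: 227 ≤ 6 is false
  disciplinary record: yes → true
  SAT score between 1102 and 1171: 1599 in [1102, 1171] is false
  interview rating ≥ 4: 5 ≥ 4 is true
  legacy status: no → false
  essay score ≥ 7: 2 ≥ 7 is false
  ACT score ≤ 14: 31 ≤ 14 is false
  intended major = Arts: Arts == Arts is true
  recommendation letters ≥ 1: 0 ≥ 1 is false
Combine:
[1.1.1.1.3] exactly-one(true, false) = true
[1.1.1.1] false AND false AND true = false
[1.1.1.2.1.1] true OR false = true
[1.1.1.2.1] NOT true = false
[1.1.1.2.2] false AND false = false
[1.1.1.2] false AND false = false
[1.1.1] false AND false = false
[1.1] NOT false = true
[1] NOT true = false
[2] true → false = false
[root] false AND false = false
Overall: false → rejected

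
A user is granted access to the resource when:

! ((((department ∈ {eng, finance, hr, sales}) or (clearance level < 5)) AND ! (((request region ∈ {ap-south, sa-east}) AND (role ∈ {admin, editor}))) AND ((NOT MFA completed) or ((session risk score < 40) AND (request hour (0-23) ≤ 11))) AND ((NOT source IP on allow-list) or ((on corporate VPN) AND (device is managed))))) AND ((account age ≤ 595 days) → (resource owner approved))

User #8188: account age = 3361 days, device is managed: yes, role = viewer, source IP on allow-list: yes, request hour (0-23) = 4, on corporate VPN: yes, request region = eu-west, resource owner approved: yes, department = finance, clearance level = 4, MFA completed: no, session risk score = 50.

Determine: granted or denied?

Denied

Atomic conditions:
  department ∈ {eng, finance, hr, sales}: finance is in the set → true
  clearance level < 5: 4 < 5 is true
  request region ∈ {ap-south, sa-east}: eu-west is not in the set → false
  role ∈ {admin, editor}: viewer is not in the set → false
  NOT MFA completed: no → true
  session risk score < 40: 50 < 40 is false
  request hour (0-23) ≤ 11: 4 ≤ 11 is true
  NOT source IP on allow-list: yes → false
  on corporate VPN: yes → true
  device is managed: yes → true
  account age ≤ 595 days: 3361 ≤ 595 is false
  resource owner approved: yes → true
Combine:
[1.1.1] true OR true = true
[1.1.2.1] false AND false = false
[1.1.2] NOT false = true
[1.1.3.2] false AND true = false
[1.1.3] true OR false = true
[1.1.4.2] true AND true = true
[1.1.4] false OR true = true
[1.1] true AND true AND true AND true = true
[1] NOT true = false
[2] false → true (antecedent false ⇒ implication holds) = true
[root] false AND true = false
Overall: false → denied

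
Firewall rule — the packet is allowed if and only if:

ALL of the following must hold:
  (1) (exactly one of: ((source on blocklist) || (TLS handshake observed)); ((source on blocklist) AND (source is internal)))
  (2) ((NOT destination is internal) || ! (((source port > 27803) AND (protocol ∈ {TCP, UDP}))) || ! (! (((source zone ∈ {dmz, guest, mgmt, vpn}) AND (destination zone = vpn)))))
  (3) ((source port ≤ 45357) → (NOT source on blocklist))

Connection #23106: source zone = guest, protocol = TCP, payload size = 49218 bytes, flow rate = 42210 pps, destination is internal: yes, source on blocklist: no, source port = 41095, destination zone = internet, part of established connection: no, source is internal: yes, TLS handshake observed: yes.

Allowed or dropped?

Atomic conditions:
  source on blocklist: no → false
  TLS handshake observed: yes → true
  source is internal: yes → true
  NOT destination is internal: yes → false
  source port > 27803: 41095 > 27803 is true
  protocol ∈ {TCP, UDP}: TCP is in the set → true
  source zone ∈ {dmz, guest, mgmt, vpn}: guest is in the set → true
  destination zone = vpn: internet == vpn is false
  source port ≤ 45357: 41095 ≤ 45357 is true
  NOT source on blocklist: no → true
Combine:
[1.1] false OR true = true
[1.2] false AND true = false
[1] exactly-one(true, false) = true
[2.2.1] true AND true = true
[2.2] NOT true = false
[2.3.1.1] true AND false = false
[2.3.1] NOT false = true
[2.3] NOT true = false
[2] false OR false OR false = false
[3] true → true = true
[root] true AND false AND true = false
Overall: false → dropped

Dropped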